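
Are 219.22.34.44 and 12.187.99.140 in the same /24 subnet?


Mask: 255.255.255.0
219.22.34.44 AND mask = 219.22.34.0
12.187.99.140 AND mask = 12.187.99.0
No, different subnets (219.22.34.0 vs 12.187.99.0)


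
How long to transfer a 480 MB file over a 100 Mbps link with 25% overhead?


Effective throughput = 100 * (1 - 25/100) = 75 Mbps
File size in Mb = 480 * 8 = 3840 Mb
Time = 3840 / 75
Time = 51.2 seconds


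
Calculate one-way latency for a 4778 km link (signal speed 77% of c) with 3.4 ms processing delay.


Speed = 0.77 * 3e5 km/s = 231000 km/s
Propagation delay = 4778 / 231000 = 0.0207 s = 20.684 ms
Processing delay = 3.4 ms
Total one-way latency = 24.084 ms


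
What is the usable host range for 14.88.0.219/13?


Network: 14.88.0.0
Broadcast: 14.95.255.255
First usable = network + 1
Last usable = broadcast - 1
Range: 14.88.0.1 to 14.95.255.254


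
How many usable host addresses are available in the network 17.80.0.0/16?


Host bits = 32 - 16 = 16
Total addresses = 2^16 = 65536
Usable = total - 2 (network and broadcast)
Usable hosts: 65534


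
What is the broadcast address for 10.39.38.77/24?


Network: 10.39.38.0/24
Host bits = 8
Set all host bits to 1:
Broadcast: 10.39.38.255


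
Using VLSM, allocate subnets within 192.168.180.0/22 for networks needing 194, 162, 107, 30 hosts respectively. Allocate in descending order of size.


194 hosts -> /24 (254 usable): 192.168.180.0/24
162 hosts -> /24 (254 usable): 192.168.181.0/24
107 hosts -> /25 (126 usable): 192.168.182.0/25
30 hosts -> /27 (30 usable): 192.168.182.128/27
Allocation: 192.168.180.0/24 (194 hosts, 254 usable); 192.168.181.0/24 (162 hosts, 254 usable); 192.168.182.0/25 (107 hosts, 126 usable); 192.168.182.128/27 (30 hosts, 30 usable)


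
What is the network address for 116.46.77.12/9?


IP:   01110100.00101110.01001101.00001100
Mask: 11111111.10000000.00000000.00000000
AND operation:
Net:  01110100.00000000.00000000.00000000
Network: 116.0.0.0/9


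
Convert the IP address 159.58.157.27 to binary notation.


159 = 10011111
58 = 00111010
157 = 10011101
27 = 00011011
Binary: 10011111.00111010.10011101.00011011


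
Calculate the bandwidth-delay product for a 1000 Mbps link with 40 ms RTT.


BDP = bandwidth * RTT
= 1000 Mbps * 40 ms
= 1000 * 1e6 * 40 / 1000 bits
= 40000000 bits
= 5000000 bytes
= 4882.8125 KB
BDP = 40000000 bits (5000000 bytes)


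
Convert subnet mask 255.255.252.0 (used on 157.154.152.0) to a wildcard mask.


Subnet mask: 255.255.252.0
Wildcard = 255.255.255.255 - subnet mask
255 - 255 = 0
255 - 255 = 0
255 - 252 = 3
255 - 0 = 255
Wildcard: 0.0.3.255


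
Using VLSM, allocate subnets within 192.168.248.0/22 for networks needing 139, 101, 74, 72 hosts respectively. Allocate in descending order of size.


139 hosts -> /24 (254 usable): 192.168.248.0/24
101 hosts -> /25 (126 usable): 192.168.249.0/25
74 hosts -> /25 (126 usable): 192.168.249.128/25
72 hosts -> /25 (126 usable): 192.168.250.0/25
Allocation: 192.168.248.0/24 (139 hosts, 254 usable); 192.168.249.0/25 (101 hosts, 126 usable); 192.168.249.128/25 (74 hosts, 126 usable); 192.168.250.0/25 (72 hosts, 126 usable)


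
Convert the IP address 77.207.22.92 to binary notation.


77 = 01001101
207 = 11001111
22 = 00010110
92 = 01011100
Binary: 01001101.11001111.00010110.01011100


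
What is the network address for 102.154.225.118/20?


IP:   01100110.10011010.11100001.01110110
Mask: 11111111.11111111.11110000.00000000
AND operation:
Net:  01100110.10011010.11100000.00000000
Network: 102.154.224.0/20


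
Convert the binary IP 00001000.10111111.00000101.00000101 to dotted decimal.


00001000 = 8
10111111 = 191
00000101 = 5
00000101 = 5
IP: 8.191.5.5


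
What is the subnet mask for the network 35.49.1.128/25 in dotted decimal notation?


/25 means 25 network bits, 7 host bits
Binary: 11111111111111111111111110000000
Mask: 255.255.255.128


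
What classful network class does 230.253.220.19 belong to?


First octet: 230
Binary: 11100110
1110xxxx -> Class D (224-239)
Class D (multicast), default mask N/A


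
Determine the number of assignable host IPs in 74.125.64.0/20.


Host bits = 32 - 20 = 12
Total addresses = 2^12 = 4096
Usable = total - 2 (network and broadcast)
Usable hosts: 4094


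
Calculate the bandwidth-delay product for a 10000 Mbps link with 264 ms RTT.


BDP = bandwidth * RTT
= 10000 Mbps * 264 ms
= 10000 * 1e6 * 264 / 1000 bits
= 2640000000 bits
= 330000000 bytes
= 322265.625 KB
BDP = 2640000000 bits (330000000 bytes)


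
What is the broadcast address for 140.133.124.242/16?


Network: 140.133.0.0/16
Host bits = 16
Set all host bits to 1:
Broadcast: 140.133.255.255


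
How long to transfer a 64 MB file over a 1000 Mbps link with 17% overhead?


Effective throughput = 1000 * (1 - 17/100) = 830 Mbps
File size in Mb = 64 * 8 = 512 Mb
Time = 512 / 830
Time = 0.6169 seconds


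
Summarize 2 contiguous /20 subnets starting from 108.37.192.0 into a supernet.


Original prefix: /20
Number of subnets: 2 = 2^1
New prefix = 20 - 1 = 19
Supernet: 108.37.192.0/19


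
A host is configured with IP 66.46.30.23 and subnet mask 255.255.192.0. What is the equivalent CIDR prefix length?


Binary: 11111111.11111111.11000000.00000000
Count leading 1s
Prefix: /18


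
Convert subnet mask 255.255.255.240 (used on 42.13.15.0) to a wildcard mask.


Subnet mask: 255.255.255.240
Wildcard = 255.255.255.255 - subnet mask
255 - 255 = 0
255 - 255 = 0
255 - 255 = 0
255 - 240 = 15
Wildcard: 0.0.0.15


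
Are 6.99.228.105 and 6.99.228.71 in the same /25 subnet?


Mask: 255.255.255.128
6.99.228.105 AND mask = 6.99.228.0
6.99.228.71 AND mask = 6.99.228.0
Yes, same subnet (6.99.228.0)


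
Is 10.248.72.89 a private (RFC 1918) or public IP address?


RFC 1918 private ranges:
  10.0.0.0/8 (10.0.0.0 - 10.255.255.255)
  172.16.0.0/12 (172.16.0.0 - 172.31.255.255)
  192.168.0.0/16 (192.168.0.0 - 192.168.255.255)
Private (in 10.0.0.0/8)


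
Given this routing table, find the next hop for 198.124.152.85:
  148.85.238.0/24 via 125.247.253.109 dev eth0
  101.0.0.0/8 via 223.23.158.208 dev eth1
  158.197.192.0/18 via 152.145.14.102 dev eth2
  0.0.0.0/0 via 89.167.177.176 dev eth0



Longest prefix match for 198.124.152.85:
  /24 148.85.238.0: no
  /8 101.0.0.0: no
  /18 158.197.192.0: no
  /0 0.0.0.0: MATCH
Selected: next-hop 89.167.177.176 via eth0 (matched /0)


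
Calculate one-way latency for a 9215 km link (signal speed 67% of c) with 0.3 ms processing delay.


Speed = 0.67 * 3e5 km/s = 201000 km/s
Propagation delay = 9215 / 201000 = 0.0458 s = 45.8458 ms
Processing delay = 0.3 ms
Total one-way latency = 46.1458 ms


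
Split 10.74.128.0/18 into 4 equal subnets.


New prefix = 18 + 2 = 20
Each subnet has 4096 addresses
  10.74.128.0/20
  10.74.144.0/20
  10.74.160.0/20
  10.74.176.0/20
Subnets: 10.74.128.0/20, 10.74.144.0/20, 10.74.160.0/20, 10.74.176.0/20


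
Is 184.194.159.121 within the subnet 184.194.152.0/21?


Subnet network: 184.194.152.0
Test IP AND mask: 184.194.152.0
Yes, 184.194.159.121 is in 184.194.152.0/21


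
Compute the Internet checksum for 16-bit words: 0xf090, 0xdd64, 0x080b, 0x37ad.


Sum all words (with carry folding):
+ 0xf090 = 0xf090
+ 0xdd64 = 0xcdf5
+ 0x080b = 0xd600
+ 0x37ad = 0x0dae
One's complement: ~0x0dae
Checksum = 0xf251


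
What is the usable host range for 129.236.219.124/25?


Network: 129.236.219.0
Broadcast: 129.236.219.127
First usable = network + 1
Last usable = broadcast - 1
Range: 129.236.219.1 to 129.236.219.126


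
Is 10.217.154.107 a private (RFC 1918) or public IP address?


RFC 1918 private ranges:
  10.0.0.0/8 (10.0.0.0 - 10.255.255.255)
  172.16.0.0/12 (172.16.0.0 - 172.31.255.255)
  192.168.0.0/16 (192.168.0.0 - 192.168.255.255)
Private (in 10.0.0.0/8)


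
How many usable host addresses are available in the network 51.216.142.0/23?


Host bits = 32 - 23 = 9
Total addresses = 2^9 = 512
Usable = total - 2 (network and broadcast)
Usable hosts: 510


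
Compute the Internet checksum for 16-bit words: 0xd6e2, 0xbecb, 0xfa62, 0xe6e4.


Sum all words (with carry folding):
+ 0xd6e2 = 0xd6e2
+ 0xbecb = 0x95ae
+ 0xfa62 = 0x9011
+ 0xe6e4 = 0x76f6
One's complement: ~0x76f6
Checksum = 0x8909


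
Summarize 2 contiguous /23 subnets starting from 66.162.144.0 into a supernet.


Original prefix: /23
Number of subnets: 2 = 2^1
New prefix = 23 - 1 = 22
Supernet: 66.162.144.0/22


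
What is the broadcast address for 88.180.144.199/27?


Network: 88.180.144.192/27
Host bits = 5
Set all host bits to 1:
Broadcast: 88.180.144.223


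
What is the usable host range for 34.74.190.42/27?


Network: 34.74.190.32
Broadcast: 34.74.190.63
First usable = network + 1
Last usable = broadcast - 1
Range: 34.74.190.33 to 34.74.190.62


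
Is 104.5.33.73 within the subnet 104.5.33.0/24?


Subnet network: 104.5.33.0
Test IP AND mask: 104.5.33.0
Yes, 104.5.33.73 is in 104.5.33.0/24


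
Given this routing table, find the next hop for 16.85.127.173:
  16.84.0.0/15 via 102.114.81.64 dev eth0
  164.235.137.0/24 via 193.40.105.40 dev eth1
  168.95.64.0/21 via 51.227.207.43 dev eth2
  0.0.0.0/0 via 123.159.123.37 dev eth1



Longest prefix match for 16.85.127.173:
  /15 16.84.0.0: MATCH
  /24 164.235.137.0: no
  /21 168.95.64.0: no
  /0 0.0.0.0: MATCH
Selected: next-hop 102.114.81.64 via eth0 (matched /15)


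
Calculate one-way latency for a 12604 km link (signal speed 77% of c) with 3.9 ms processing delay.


Speed = 0.77 * 3e5 km/s = 231000 km/s
Propagation delay = 12604 / 231000 = 0.0546 s = 54.5628 ms
Processing delay = 3.9 ms
Total one-way latency = 58.4628 ms


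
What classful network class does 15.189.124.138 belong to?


First octet: 15
Binary: 00001111
0xxxxxxx -> Class A (1-126)
Class A, default mask 255.0.0.0 (/8)


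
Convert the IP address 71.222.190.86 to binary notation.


71 = 01000111
222 = 11011110
190 = 10111110
86 = 01010110
Binary: 01000111.11011110.10111110.01010110


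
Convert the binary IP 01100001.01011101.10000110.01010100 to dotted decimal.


01100001 = 97
01011101 = 93
10000110 = 134
01010100 = 84
IP: 97.93.134.84


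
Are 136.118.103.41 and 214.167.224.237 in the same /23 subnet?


Mask: 255.255.254.0
136.118.103.41 AND mask = 136.118.102.0
214.167.224.237 AND mask = 214.167.224.0
No, different subnets (136.118.102.0 vs 214.167.224.0)


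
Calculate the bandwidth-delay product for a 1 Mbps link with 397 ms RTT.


BDP = bandwidth * RTT
= 1 Mbps * 397 ms
= 1 * 1e6 * 397 / 1000 bits
= 397000 bits
= 49625 bytes
= 48.4619 KB
BDP = 397000 bits (49625 bytes)


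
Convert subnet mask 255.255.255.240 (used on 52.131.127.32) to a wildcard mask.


Subnet mask: 255.255.255.240
Wildcard = 255.255.255.255 - subnet mask
255 - 255 = 0
255 - 255 = 0
255 - 255 = 0
255 - 240 = 15
Wildcard: 0.0.0.15


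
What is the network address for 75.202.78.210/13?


IP:   01001011.11001010.01001110.11010010
Mask: 11111111.11111000.00000000.00000000
AND operation:
Net:  01001011.11001000.00000000.00000000
Network: 75.200.0.0/13


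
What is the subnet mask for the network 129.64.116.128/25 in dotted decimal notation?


/25 means 25 network bits, 7 host bits
Binary: 11111111111111111111111110000000
Mask: 255.255.255.128


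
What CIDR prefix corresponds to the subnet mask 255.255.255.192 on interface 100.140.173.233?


Binary: 11111111.11111111.11111111.11000000
Count leading 1s
Prefix: /26


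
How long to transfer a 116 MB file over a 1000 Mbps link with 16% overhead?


Effective throughput = 1000 * (1 - 16/100) = 840 Mbps
File size in Mb = 116 * 8 = 928 Mb
Time = 928 / 840
Time = 1.1048 seconds


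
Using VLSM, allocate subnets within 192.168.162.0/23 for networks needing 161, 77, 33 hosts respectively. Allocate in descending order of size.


161 hosts -> /24 (254 usable): 192.168.162.0/24
77 hosts -> /25 (126 usable): 192.168.163.0/25
33 hosts -> /26 (62 usable): 192.168.163.128/26
Allocation: 192.168.162.0/24 (161 hosts, 254 usable); 192.168.163.0/25 (77 hosts, 126 usable); 192.168.163.128/26 (33 hosts, 62 usable)


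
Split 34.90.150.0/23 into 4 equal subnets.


New prefix = 23 + 2 = 25
Each subnet has 128 addresses
  34.90.150.0/25
  34.90.150.128/25
  34.90.151.0/25
  34.90.151.128/25
Subnets: 34.90.150.0/25, 34.90.150.128/25, 34.90.151.0/25, 34.90.151.128/25


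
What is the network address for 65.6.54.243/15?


IP:   01000001.00000110.00110110.11110011
Mask: 11111111.11111110.00000000.00000000
AND operation:
Net:  01000001.00000110.00000000.00000000
Network: 65.6.0.0/15


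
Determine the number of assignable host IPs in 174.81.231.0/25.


Host bits = 32 - 25 = 7
Total addresses = 2^7 = 128
Usable = total - 2 (network and broadcast)
Usable hosts: 126


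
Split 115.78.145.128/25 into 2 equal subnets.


New prefix = 25 + 1 = 26
Each subnet has 64 addresses
  115.78.145.128/26
  115.78.145.192/26
Subnets: 115.78.145.128/26, 115.78.145.192/26


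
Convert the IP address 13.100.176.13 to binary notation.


13 = 00001101
100 = 01100100
176 = 10110000
13 = 00001101
Binary: 00001101.01100100.10110000.00001101


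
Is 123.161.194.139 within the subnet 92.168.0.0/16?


Subnet network: 92.168.0.0
Test IP AND mask: 123.161.0.0
No, 123.161.194.139 is not in 92.168.0.0/16


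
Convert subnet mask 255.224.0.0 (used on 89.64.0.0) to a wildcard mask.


Subnet mask: 255.224.0.0
Wildcard = 255.255.255.255 - subnet mask
255 - 255 = 0
255 - 224 = 31
255 - 0 = 255
255 - 0 = 255
Wildcard: 0.31.255.255


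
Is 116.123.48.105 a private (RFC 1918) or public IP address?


RFC 1918 private ranges:
  10.0.0.0/8 (10.0.0.0 - 10.255.255.255)
  172.16.0.0/12 (172.16.0.0 - 172.31.255.255)
  192.168.0.0/16 (192.168.0.0 - 192.168.255.255)
Public (not in any RFC 1918 range)


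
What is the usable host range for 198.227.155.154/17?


Network: 198.227.128.0
Broadcast: 198.227.255.255
First usable = network + 1
Last usable = broadcast - 1
Range: 198.227.128.1 to 198.227.255.254


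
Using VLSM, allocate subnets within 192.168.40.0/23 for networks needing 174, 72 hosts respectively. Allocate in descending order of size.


174 hosts -> /24 (254 usable): 192.168.40.0/24
72 hosts -> /25 (126 usable): 192.168.41.0/25
Allocation: 192.168.40.0/24 (174 hosts, 254 usable); 192.168.41.0/25 (72 hosts, 126 usable)


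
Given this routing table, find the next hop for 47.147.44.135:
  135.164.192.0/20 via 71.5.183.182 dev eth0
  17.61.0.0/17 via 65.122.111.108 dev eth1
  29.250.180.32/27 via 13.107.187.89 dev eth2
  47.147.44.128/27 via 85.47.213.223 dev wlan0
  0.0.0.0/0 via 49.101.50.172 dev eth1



Longest prefix match for 47.147.44.135:
  /20 135.164.192.0: no
  /17 17.61.0.0: no
  /27 29.250.180.32: no
  /27 47.147.44.128: MATCH
  /0 0.0.0.0: MATCH
Selected: next-hop 85.47.213.223 via wlan0 (matched /27)


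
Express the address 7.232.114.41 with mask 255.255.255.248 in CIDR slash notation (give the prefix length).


Binary: 11111111.11111111.11111111.11111000
Count leading 1s
Prefix: /29


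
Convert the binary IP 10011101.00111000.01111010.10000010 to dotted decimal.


10011101 = 157
00111000 = 56
01111010 = 122
10000010 = 130
IP: 157.56.122.130


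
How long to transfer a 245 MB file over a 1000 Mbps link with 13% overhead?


Effective throughput = 1000 * (1 - 13/100) = 870 Mbps
File size in Mb = 245 * 8 = 1960 Mb
Time = 1960 / 870
Time = 2.2529 seconds


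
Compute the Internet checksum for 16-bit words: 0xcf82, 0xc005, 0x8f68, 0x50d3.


Sum all words (with carry folding):
+ 0xcf82 = 0xcf82
+ 0xc005 = 0x8f88
+ 0x8f68 = 0x1ef1
+ 0x50d3 = 0x6fc4
One's complement: ~0x6fc4
Checksum = 0x903b


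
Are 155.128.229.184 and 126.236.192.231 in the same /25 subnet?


Mask: 255.255.255.128
155.128.229.184 AND mask = 155.128.229.128
126.236.192.231 AND mask = 126.236.192.128
No, different subnets (155.128.229.128 vs 126.236.192.128)


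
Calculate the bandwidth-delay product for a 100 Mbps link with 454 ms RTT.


BDP = bandwidth * RTT
= 100 Mbps * 454 ms
= 100 * 1e6 * 454 / 1000 bits
= 45400000 bits
= 5675000 bytes
= 5541.9922 KB
BDP = 45400000 bits (5675000 bytes)


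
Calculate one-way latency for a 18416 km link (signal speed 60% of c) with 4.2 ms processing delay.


Speed = 0.6 * 3e5 km/s = 180000 km/s
Propagation delay = 18416 / 180000 = 0.1023 s = 102.3111 ms
Processing delay = 4.2 ms
Total one-way latency = 106.5111 ms


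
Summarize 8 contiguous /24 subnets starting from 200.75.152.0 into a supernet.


Original prefix: /24
Number of subnets: 8 = 2^3
New prefix = 24 - 3 = 21
Supernet: 200.75.152.0/21


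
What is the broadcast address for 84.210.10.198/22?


Network: 84.210.8.0/22
Host bits = 10
Set all host bits to 1:
Broadcast: 84.210.11.255


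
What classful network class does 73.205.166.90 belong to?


First octet: 73
Binary: 01001001
0xxxxxxx -> Class A (1-126)
Class A, default mask 255.0.0.0 (/8)


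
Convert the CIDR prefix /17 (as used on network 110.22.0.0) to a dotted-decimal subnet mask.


/17 means 17 network bits, 15 host bits
Binary: 11111111111111111000000000000000
Mask: 255.255.128.0


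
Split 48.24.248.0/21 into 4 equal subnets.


New prefix = 21 + 2 = 23
Each subnet has 512 addresses
  48.24.248.0/23
  48.24.250.0/23
  48.24.252.0/23
  48.24.254.0/23
Subnets: 48.24.248.0/23, 48.24.250.0/23, 48.24.252.0/23, 48.24.254.0/23


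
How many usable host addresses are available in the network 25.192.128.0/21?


Host bits = 32 - 21 = 11
Total addresses = 2^11 = 2048
Usable = total - 2 (network and broadcast)
Usable hosts: 2046


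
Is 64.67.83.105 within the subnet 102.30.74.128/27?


Subnet network: 102.30.74.128
Test IP AND mask: 64.67.83.96
No, 64.67.83.105 is not in 102.30.74.128/27


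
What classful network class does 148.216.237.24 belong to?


First octet: 148
Binary: 10010100
10xxxxxx -> Class B (128-191)
Class B, default mask 255.255.0.0 (/16)


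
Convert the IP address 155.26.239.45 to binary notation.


155 = 10011011
26 = 00011010
239 = 11101111
45 = 00101101
Binary: 10011011.00011010.11101111.00101101


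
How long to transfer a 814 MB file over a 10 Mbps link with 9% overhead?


Effective throughput = 10 * (1 - 9/100) = 9.1 Mbps
File size in Mb = 814 * 8 = 6512 Mb
Time = 6512 / 9.1
Time = 715.6044 seconds


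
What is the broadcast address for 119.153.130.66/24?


Network: 119.153.130.0/24
Host bits = 8
Set all host bits to 1:
Broadcast: 119.153.130.255


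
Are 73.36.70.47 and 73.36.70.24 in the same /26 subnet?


Mask: 255.255.255.192
73.36.70.47 AND mask = 73.36.70.0
73.36.70.24 AND mask = 73.36.70.0
Yes, same subnet (73.36.70.0)


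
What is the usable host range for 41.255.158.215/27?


Network: 41.255.158.192
Broadcast: 41.255.158.223
First usable = network + 1
Last usable = broadcast - 1
Range: 41.255.158.193 to 41.255.158.222


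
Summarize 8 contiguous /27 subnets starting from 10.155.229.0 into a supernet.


Original prefix: /27
Number of subnets: 8 = 2^3
New prefix = 27 - 3 = 24
Supernet: 10.155.229.0/24


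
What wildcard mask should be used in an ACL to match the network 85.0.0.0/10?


Subnet mask: 255.192.0.0
Wildcard = 255.255.255.255 - subnet mask
255 - 255 = 0
255 - 192 = 63
255 - 0 = 255
255 - 0 = 255
Wildcard: 0.63.255.255


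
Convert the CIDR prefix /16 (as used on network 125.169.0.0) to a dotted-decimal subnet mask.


/16 means 16 network bits, 16 host bits
Binary: 11111111111111110000000000000000
Mask: 255.255.0.0


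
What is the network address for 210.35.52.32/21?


IP:   11010010.00100011.00110100.00100000
Mask: 11111111.11111111.11111000.00000000
AND operation:
Net:  11010010.00100011.00110000.00000000
Network: 210.35.48.0/21


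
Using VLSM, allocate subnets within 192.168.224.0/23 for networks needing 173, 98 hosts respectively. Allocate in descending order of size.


173 hosts -> /24 (254 usable): 192.168.224.0/24
98 hosts -> /25 (126 usable): 192.168.225.0/25
Allocation: 192.168.224.0/24 (173 hosts, 254 usable); 192.168.225.0/25 (98 hosts, 126 usable)


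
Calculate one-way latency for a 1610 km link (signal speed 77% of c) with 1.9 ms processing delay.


Speed = 0.77 * 3e5 km/s = 231000 km/s
Propagation delay = 1610 / 231000 = 0.007 s = 6.9697 ms
Processing delay = 1.9 ms
Total one-way latency = 8.8697 ms


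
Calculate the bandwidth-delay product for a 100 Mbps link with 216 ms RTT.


BDP = bandwidth * RTT
= 100 Mbps * 216 ms
= 100 * 1e6 * 216 / 1000 bits
= 21600000 bits
= 2700000 bytes
= 2636.7188 KB
BDP = 21600000 bits (2700000 bytes)


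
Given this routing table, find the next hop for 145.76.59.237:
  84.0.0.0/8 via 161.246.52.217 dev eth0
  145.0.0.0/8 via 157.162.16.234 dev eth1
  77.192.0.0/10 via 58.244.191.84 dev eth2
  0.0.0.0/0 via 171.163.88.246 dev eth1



Longest prefix match for 145.76.59.237:
  /8 84.0.0.0: no
  /8 145.0.0.0: MATCH
  /10 77.192.0.0: no
  /0 0.0.0.0: MATCH
Selected: next-hop 157.162.16.234 via eth1 (matched /8)


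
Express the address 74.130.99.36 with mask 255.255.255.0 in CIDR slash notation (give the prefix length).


Binary: 11111111.11111111.11111111.00000000
Count leading 1s
Prefix: /24


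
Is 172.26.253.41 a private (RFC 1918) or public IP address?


RFC 1918 private ranges:
  10.0.0.0/8 (10.0.0.0 - 10.255.255.255)
  172.16.0.0/12 (172.16.0.0 - 172.31.255.255)
  192.168.0.0/16 (192.168.0.0 - 192.168.255.255)
Private (in 172.16.0.0/12)


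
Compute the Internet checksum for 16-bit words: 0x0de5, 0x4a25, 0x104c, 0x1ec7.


Sum all words (with carry folding):
+ 0x0de5 = 0x0de5
+ 0x4a25 = 0x580a
+ 0x104c = 0x6856
+ 0x1ec7 = 0x871d
One's complement: ~0x871d
Checksum = 0x78e2


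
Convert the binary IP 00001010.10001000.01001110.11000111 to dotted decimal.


00001010 = 10
10001000 = 136
01001110 = 78
11000111 = 199
IP: 10.136.78.199


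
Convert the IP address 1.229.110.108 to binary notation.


1 = 00000001
229 = 11100101
110 = 01101110
108 = 01101100
Binary: 00000001.11100101.01101110.01101100


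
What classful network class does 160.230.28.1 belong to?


First octet: 160
Binary: 10100000
10xxxxxx -> Class B (128-191)
Class B, default mask 255.255.0.0 (/16)


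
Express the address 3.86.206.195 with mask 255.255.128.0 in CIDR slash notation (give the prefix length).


Binary: 11111111.11111111.10000000.00000000
Count leading 1s
Prefix: /17


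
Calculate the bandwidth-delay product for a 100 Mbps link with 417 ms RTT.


BDP = bandwidth * RTT
= 100 Mbps * 417 ms
= 100 * 1e6 * 417 / 1000 bits
= 41700000 bits
= 5212500 bytes
= 5090.332 KB
BDP = 41700000 bits (5212500 bytes)


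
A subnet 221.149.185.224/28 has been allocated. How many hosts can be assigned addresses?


Host bits = 32 - 28 = 4
Total addresses = 2^4 = 16
Usable = total - 2 (network and broadcast)
Usable hosts: 14


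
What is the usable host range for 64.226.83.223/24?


Network: 64.226.83.0
Broadcast: 64.226.83.255
First usable = network + 1
Last usable = broadcast - 1
Range: 64.226.83.1 to 64.226.83.254


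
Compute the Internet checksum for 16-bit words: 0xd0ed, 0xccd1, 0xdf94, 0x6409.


Sum all words (with carry folding):
+ 0xd0ed = 0xd0ed
+ 0xccd1 = 0x9dbf
+ 0xdf94 = 0x7d54
+ 0x6409 = 0xe15d
One's complement: ~0xe15d
Checksum = 0x1ea2


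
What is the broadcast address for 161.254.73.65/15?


Network: 161.254.0.0/15
Host bits = 17
Set all host bits to 1:
Broadcast: 161.255.255.255


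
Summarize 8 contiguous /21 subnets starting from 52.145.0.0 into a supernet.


Original prefix: /21
Number of subnets: 8 = 2^3
New prefix = 21 - 3 = 18
Supernet: 52.145.0.0/18


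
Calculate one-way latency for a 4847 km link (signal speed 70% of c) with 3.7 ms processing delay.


Speed = 0.7 * 3e5 km/s = 210000 km/s
Propagation delay = 4847 / 210000 = 0.0231 s = 23.081 ms
Processing delay = 3.7 ms
Total one-way latency = 26.781 ms


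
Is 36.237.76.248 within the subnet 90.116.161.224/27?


Subnet network: 90.116.161.224
Test IP AND mask: 36.237.76.224
No, 36.237.76.248 is not in 90.116.161.224/27


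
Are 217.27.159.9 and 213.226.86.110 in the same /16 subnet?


Mask: 255.255.0.0
217.27.159.9 AND mask = 217.27.0.0
213.226.86.110 AND mask = 213.226.0.0
No, different subnets (217.27.0.0 vs 213.226.0.0)


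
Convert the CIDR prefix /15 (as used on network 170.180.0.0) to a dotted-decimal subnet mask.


/15 means 15 network bits, 17 host bits
Binary: 11111111111111100000000000000000
Mask: 255.254.0.0


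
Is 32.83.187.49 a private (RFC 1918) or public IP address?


RFC 1918 private ranges:
  10.0.0.0/8 (10.0.0.0 - 10.255.255.255)
  172.16.0.0/12 (172.16.0.0 - 172.31.255.255)
  192.168.0.0/16 (192.168.0.0 - 192.168.255.255)
Public (not in any RFC 1918 range)


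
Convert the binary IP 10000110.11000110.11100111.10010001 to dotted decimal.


10000110 = 134
11000110 = 198
11100111 = 231
10010001 = 145
IP: 134.198.231.145


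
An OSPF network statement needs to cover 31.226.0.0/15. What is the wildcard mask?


Subnet mask: 255.254.0.0
Wildcard = 255.255.255.255 - subnet mask
255 - 255 = 0
255 - 254 = 1
255 - 0 = 255
255 - 0 = 255
Wildcard: 0.1.255.255


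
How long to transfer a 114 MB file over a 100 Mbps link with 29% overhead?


Effective throughput = 100 * (1 - 29/100) = 71 Mbps
File size in Mb = 114 * 8 = 912 Mb
Time = 912 / 71
Time = 12.8451 seconds


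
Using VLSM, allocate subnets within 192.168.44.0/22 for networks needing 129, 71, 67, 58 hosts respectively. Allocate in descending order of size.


129 hosts -> /24 (254 usable): 192.168.44.0/24
71 hosts -> /25 (126 usable): 192.168.45.0/25
67 hosts -> /25 (126 usable): 192.168.45.128/25
58 hosts -> /26 (62 usable): 192.168.46.0/26
Allocation: 192.168.44.0/24 (129 hosts, 254 usable); 192.168.45.0/25 (71 hosts, 126 usable); 192.168.45.128/25 (67 hosts, 126 usable); 192.168.46.0/26 (58 hosts, 62 usable)


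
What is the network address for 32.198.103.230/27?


IP:   00100000.11000110.01100111.11100110
Mask: 11111111.11111111.11111111.11100000
AND operation:
Net:  00100000.11000110.01100111.11100000
Network: 32.198.103.224/27


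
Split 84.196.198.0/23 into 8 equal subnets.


New prefix = 23 + 3 = 26
Each subnet has 64 addresses
  84.196.198.0/26
  84.196.198.64/26
  84.196.198.128/26
  84.196.198.192/26
  84.196.199.0/26
  84.196.199.64/26
  84.196.199.128/26
  84.196.199.192/26
Subnets: 84.196.198.0/26, 84.196.198.64/26, 84.196.198.128/26, 84.196.198.192/26, 84.196.199.0/26, 84.196.199.64/26, 84.196.199.128/26, 84.196.199.192/26


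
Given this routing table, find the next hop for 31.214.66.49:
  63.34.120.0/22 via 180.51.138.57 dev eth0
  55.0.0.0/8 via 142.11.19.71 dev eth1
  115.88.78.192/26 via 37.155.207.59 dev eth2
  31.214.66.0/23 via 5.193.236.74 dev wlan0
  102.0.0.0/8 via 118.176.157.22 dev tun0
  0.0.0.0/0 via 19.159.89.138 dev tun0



Longest prefix match for 31.214.66.49:
  /22 63.34.120.0: no
  /8 55.0.0.0: no
  /26 115.88.78.192: no
  /23 31.214.66.0: MATCH
  /8 102.0.0.0: no
  /0 0.0.0.0: MATCH
Selected: next-hop 5.193.236.74 via wlan0 (matched /23)


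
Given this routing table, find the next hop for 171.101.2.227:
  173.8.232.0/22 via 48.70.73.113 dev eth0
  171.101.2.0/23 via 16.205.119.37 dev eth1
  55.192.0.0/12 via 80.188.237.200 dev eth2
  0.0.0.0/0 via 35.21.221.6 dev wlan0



Longest prefix match for 171.101.2.227:
  /22 173.8.232.0: no
  /23 171.101.2.0: MATCH
  /12 55.192.0.0: no
  /0 0.0.0.0: MATCH
Selected: next-hop 16.205.119.37 via eth1 (matched /23)


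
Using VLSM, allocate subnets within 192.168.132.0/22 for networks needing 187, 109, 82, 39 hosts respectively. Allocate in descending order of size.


187 hosts -> /24 (254 usable): 192.168.132.0/24
109 hosts -> /25 (126 usable): 192.168.133.0/25
82 hosts -> /25 (126 usable): 192.168.133.128/25
39 hosts -> /26 (62 usable): 192.168.134.0/26
Allocation: 192.168.132.0/24 (187 hosts, 254 usable); 192.168.133.0/25 (109 hosts, 126 usable); 192.168.133.128/25 (82 hosts, 126 usable); 192.168.134.0/26 (39 hosts, 62 usable)


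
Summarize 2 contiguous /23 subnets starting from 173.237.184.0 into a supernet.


Original prefix: /23
Number of subnets: 2 = 2^1
New prefix = 23 - 1 = 22
Supernet: 173.237.184.0/22


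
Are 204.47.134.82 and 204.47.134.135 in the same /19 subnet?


Mask: 255.255.224.0
204.47.134.82 AND mask = 204.47.128.0
204.47.134.135 AND mask = 204.47.128.0
Yes, same subnet (204.47.128.0)


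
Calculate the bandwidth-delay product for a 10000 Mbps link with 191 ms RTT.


BDP = bandwidth * RTT
= 10000 Mbps * 191 ms
= 10000 * 1e6 * 191 / 1000 bits
= 1910000000 bits
= 238750000 bytes
= 233154.2969 KB
BDP = 1910000000 bits (238750000 bytes)


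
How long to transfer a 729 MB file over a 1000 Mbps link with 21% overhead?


Effective throughput = 1000 * (1 - 21/100) = 790 Mbps
File size in Mb = 729 * 8 = 5832 Mb
Time = 5832 / 790
Time = 7.3823 seconds


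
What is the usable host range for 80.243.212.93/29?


Network: 80.243.212.88
Broadcast: 80.243.212.95
First usable = network + 1
Last usable = broadcast - 1
Range: 80.243.212.89 to 80.243.212.94


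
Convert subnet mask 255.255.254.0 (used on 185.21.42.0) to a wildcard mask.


Subnet mask: 255.255.254.0
Wildcard = 255.255.255.255 - subnet mask
255 - 255 = 0
255 - 255 = 0
255 - 254 = 1
255 - 0 = 255
Wildcard: 0.0.1.255


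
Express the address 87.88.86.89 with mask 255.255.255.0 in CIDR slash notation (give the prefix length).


Binary: 11111111.11111111.11111111.00000000
Count leading 1s
Prefix: /24


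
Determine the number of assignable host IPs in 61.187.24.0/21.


Host bits = 32 - 21 = 11
Total addresses = 2^11 = 2048
Usable = total - 2 (network and broadcast)
Usable hosts: 2046


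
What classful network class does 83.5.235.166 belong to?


First octet: 83
Binary: 01010011
0xxxxxxx -> Class A (1-126)
Class A, default mask 255.0.0.0 (/8)


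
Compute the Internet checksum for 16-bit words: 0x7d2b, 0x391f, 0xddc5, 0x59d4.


Sum all words (with carry folding):
+ 0x7d2b = 0x7d2b
+ 0x391f = 0xb64a
+ 0xddc5 = 0x9410
+ 0x59d4 = 0xede4
One's complement: ~0xede4
Checksum = 0x121b


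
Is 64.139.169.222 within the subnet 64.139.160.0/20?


Subnet network: 64.139.160.0
Test IP AND mask: 64.139.160.0
Yes, 64.139.169.222 is in 64.139.160.0/20


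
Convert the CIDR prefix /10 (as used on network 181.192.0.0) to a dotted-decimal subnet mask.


/10 means 10 network bits, 22 host bits
Binary: 11111111110000000000000000000000
Mask: 255.192.0.0


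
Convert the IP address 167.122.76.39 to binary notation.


167 = 10100111
122 = 01111010
76 = 01001100
39 = 00100111
Binary: 10100111.01111010.01001100.00100111


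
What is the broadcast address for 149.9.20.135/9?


Network: 149.0.0.0/9
Host bits = 23
Set all host bits to 1:
Broadcast: 149.127.255.255


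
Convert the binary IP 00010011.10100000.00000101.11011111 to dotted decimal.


00010011 = 19
10100000 = 160
00000101 = 5
11011111 = 223
IP: 19.160.5.223


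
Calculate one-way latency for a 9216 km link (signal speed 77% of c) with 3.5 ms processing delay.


Speed = 0.77 * 3e5 km/s = 231000 km/s
Propagation delay = 9216 / 231000 = 0.0399 s = 39.8961 ms
Processing delay = 3.5 ms
Total one-way latency = 43.3961 ms


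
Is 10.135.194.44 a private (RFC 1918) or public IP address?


RFC 1918 private ranges:
  10.0.0.0/8 (10.0.0.0 - 10.255.255.255)
  172.16.0.0/12 (172.16.0.0 - 172.31.255.255)
  192.168.0.0/16 (192.168.0.0 - 192.168.255.255)
Private (in 10.0.0.0/8)


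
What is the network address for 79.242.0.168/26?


IP:   01001111.11110010.00000000.10101000
Mask: 11111111.11111111.11111111.11000000
AND operation:
Net:  01001111.11110010.00000000.10000000
Network: 79.242.0.128/26


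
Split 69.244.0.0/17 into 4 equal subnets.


New prefix = 17 + 2 = 19
Each subnet has 8192 addresses
  69.244.0.0/19
  69.244.32.0/19
  69.244.64.0/19
  69.244.96.0/19
Subnets: 69.244.0.0/19, 69.244.32.0/19, 69.244.64.0/19, 69.244.96.0/19


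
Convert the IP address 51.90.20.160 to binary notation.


51 = 00110011
90 = 01011010
20 = 00010100
160 = 10100000
Binary: 00110011.01011010.00010100.10100000


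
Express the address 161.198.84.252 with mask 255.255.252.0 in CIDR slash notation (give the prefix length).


Binary: 11111111.11111111.11111100.00000000
Count leading 1s
Prefix: /22


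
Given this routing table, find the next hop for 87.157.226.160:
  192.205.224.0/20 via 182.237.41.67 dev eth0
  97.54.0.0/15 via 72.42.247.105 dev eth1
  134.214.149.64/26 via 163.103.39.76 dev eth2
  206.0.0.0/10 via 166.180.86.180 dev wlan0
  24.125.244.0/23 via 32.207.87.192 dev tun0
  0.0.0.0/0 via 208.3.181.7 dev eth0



Longest prefix match for 87.157.226.160:
  /20 192.205.224.0: no
  /15 97.54.0.0: no
  /26 134.214.149.64: no
  /10 206.0.0.0: no
  /23 24.125.244.0: no
  /0 0.0.0.0: MATCH
Selected: next-hop 208.3.181.7 via eth0 (matched /0)


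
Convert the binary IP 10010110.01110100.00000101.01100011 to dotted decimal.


10010110 = 150
01110100 = 116
00000101 = 5
01100011 = 99
IP: 150.116.5.99


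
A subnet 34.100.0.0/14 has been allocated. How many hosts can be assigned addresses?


Host bits = 32 - 14 = 18
Total addresses = 2^18 = 262144
Usable = total - 2 (network and broadcast)
Usable hosts: 262142


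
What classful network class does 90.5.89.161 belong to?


First octet: 90
Binary: 01011010
0xxxxxxx -> Class A (1-126)
Class A, default mask 255.0.0.0 (/8)


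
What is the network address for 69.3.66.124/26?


IP:   01000101.00000011.01000010.01111100
Mask: 11111111.11111111.11111111.11000000
AND operation:
Net:  01000101.00000011.01000010.01000000
Network: 69.3.66.64/26


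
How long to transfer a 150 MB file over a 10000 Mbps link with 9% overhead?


Effective throughput = 10000 * (1 - 9/100) = 9100 Mbps
File size in Mb = 150 * 8 = 1200 Mb
Time = 1200 / 9100
Time = 0.1319 seconds


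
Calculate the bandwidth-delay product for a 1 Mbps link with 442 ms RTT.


BDP = bandwidth * RTT
= 1 Mbps * 442 ms
= 1 * 1e6 * 442 / 1000 bits
= 442000 bits
= 55250 bytes
= 53.9551 KB
BDP = 442000 bits (55250 bytes)


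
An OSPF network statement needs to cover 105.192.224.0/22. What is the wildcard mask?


Subnet mask: 255.255.252.0
Wildcard = 255.255.255.255 - subnet mask
255 - 255 = 0
255 - 255 = 0
255 - 252 = 3
255 - 0 = 255
Wildcard: 0.0.3.255


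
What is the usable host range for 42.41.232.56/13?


Network: 42.40.0.0
Broadcast: 42.47.255.255
First usable = network + 1
Last usable = broadcast - 1
Range: 42.40.0.1 to 42.47.255.254


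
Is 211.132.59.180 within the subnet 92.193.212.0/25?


Subnet network: 92.193.212.0
Test IP AND mask: 211.132.59.128
No, 211.132.59.180 is not in 92.193.212.0/25


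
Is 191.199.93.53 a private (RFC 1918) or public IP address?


RFC 1918 private ranges:
  10.0.0.0/8 (10.0.0.0 - 10.255.255.255)
  172.16.0.0/12 (172.16.0.0 - 172.31.255.255)
  192.168.0.0/16 (192.168.0.0 - 192.168.255.255)
Public (not in any RFC 1918 range)


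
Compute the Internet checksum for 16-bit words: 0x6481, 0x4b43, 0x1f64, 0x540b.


Sum all words (with carry folding):
+ 0x6481 = 0x6481
+ 0x4b43 = 0xafc4
+ 0x1f64 = 0xcf28
+ 0x540b = 0x2334
One's complement: ~0x2334
Checksum = 0xdccb


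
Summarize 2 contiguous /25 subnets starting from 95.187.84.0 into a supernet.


Original prefix: /25
Number of subnets: 2 = 2^1
New prefix = 25 - 1 = 24
Supernet: 95.187.84.0/24


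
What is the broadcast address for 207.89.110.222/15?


Network: 207.88.0.0/15
Host bits = 17
Set all host bits to 1:
Broadcast: 207.89.255.255


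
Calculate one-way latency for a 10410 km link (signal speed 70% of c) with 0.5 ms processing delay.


Speed = 0.7 * 3e5 km/s = 210000 km/s
Propagation delay = 10410 / 210000 = 0.0496 s = 49.5714 ms
Processing delay = 0.5 ms
Total one-way latency = 50.0714 ms


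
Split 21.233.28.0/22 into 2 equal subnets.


New prefix = 22 + 1 = 23
Each subnet has 512 addresses
  21.233.28.0/23
  21.233.30.0/23
Subnets: 21.233.28.0/23, 21.233.30.0/23


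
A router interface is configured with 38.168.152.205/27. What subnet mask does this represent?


/27 means 27 network bits, 5 host bits
Binary: 11111111111111111111111111100000
Mask: 255.255.255.224


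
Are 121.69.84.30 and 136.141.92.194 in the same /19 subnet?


Mask: 255.255.224.0
121.69.84.30 AND mask = 121.69.64.0
136.141.92.194 AND mask = 136.141.64.0
No, different subnets (121.69.64.0 vs 136.141.64.0)


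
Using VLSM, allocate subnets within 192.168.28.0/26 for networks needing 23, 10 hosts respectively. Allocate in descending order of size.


23 hosts -> /27 (30 usable): 192.168.28.0/27
10 hosts -> /28 (14 usable): 192.168.28.32/28
Allocation: 192.168.28.0/27 (23 hosts, 30 usable); 192.168.28.32/28 (10 hosts, 14 usable)


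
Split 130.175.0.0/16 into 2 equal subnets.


New prefix = 16 + 1 = 17
Each subnet has 32768 addresses
  130.175.0.0/17
  130.175.128.0/17
Subnets: 130.175.0.0/17, 130.175.128.0/17


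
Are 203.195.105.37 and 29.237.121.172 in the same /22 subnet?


Mask: 255.255.252.0
203.195.105.37 AND mask = 203.195.104.0
29.237.121.172 AND mask = 29.237.120.0
No, different subnets (203.195.104.0 vs 29.237.120.0)


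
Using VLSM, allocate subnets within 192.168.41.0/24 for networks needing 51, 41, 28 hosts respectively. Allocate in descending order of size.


51 hosts -> /26 (62 usable): 192.168.41.0/26
41 hosts -> /26 (62 usable): 192.168.41.64/26
28 hosts -> /27 (30 usable): 192.168.41.128/27
Allocation: 192.168.41.0/26 (51 hosts, 62 usable); 192.168.41.64/26 (41 hosts, 62 usable); 192.168.41.128/27 (28 hosts, 30 usable)


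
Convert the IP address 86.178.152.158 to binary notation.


86 = 01010110
178 = 10110010
152 = 10011000
158 = 10011110
Binary: 01010110.10110010.10011000.10011110


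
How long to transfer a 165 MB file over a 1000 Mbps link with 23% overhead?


Effective throughput = 1000 * (1 - 23/100) = 770 Mbps
File size in Mb = 165 * 8 = 1320 Mb
Time = 1320 / 770
Time = 1.7143 seconds


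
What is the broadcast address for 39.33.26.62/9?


Network: 39.0.0.0/9
Host bits = 23
Set all host bits to 1:
Broadcast: 39.127.255.255


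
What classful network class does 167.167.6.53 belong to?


First octet: 167
Binary: 10100111
10xxxxxx -> Class B (128-191)
Class B, default mask 255.255.0.0 (/16)


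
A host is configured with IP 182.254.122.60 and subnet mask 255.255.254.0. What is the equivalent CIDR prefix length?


Binary: 11111111.11111111.11111110.00000000
Count leading 1s
Prefix: /23


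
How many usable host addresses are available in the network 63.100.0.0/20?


Host bits = 32 - 20 = 12
Total addresses = 2^12 = 4096
Usable = total - 2 (network and broadcast)
Usable hosts: 4094


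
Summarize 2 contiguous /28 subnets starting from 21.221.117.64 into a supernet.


Original prefix: /28
Number of subnets: 2 = 2^1
New prefix = 28 - 1 = 27
Supernet: 21.221.117.64/27


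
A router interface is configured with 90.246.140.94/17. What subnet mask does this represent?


/17 means 17 network bits, 15 host bits
Binary: 11111111111111111000000000000000
Mask: 255.255.128.0


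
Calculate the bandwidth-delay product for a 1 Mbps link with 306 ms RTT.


BDP = bandwidth * RTT
= 1 Mbps * 306 ms
= 1 * 1e6 * 306 / 1000 bits
= 306000 bits
= 38250 bytes
= 37.3535 KB
BDP = 306000 bits (38250 bytes)


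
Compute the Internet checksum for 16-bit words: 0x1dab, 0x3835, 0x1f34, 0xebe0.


Sum all words (with carry folding):
+ 0x1dab = 0x1dab
+ 0x3835 = 0x55e0
+ 0x1f34 = 0x7514
+ 0xebe0 = 0x60f5
One's complement: ~0x60f5
Checksum = 0x9f0a
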